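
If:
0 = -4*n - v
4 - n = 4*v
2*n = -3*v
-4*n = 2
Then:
No Solution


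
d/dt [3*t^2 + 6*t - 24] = 6*t + 6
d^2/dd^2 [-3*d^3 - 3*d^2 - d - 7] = -18*d - 6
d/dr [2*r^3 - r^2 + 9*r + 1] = 6*r^2 - 2*r + 9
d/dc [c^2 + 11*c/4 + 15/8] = 2*c + 11/4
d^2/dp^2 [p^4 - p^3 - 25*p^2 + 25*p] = 12*p^2 - 6*p - 50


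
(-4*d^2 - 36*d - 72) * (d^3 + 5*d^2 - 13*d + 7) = -4*d^5 - 56*d^4 - 200*d^3 + 80*d^2 + 684*d - 504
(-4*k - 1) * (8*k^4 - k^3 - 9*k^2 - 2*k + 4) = -32*k^5 - 4*k^4 + 37*k^3 + 17*k^2 - 14*k - 4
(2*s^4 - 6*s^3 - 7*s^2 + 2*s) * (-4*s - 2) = -8*s^5 + 20*s^4 + 40*s^3 + 6*s^2 - 4*s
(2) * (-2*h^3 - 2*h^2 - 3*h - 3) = -4*h^3 - 4*h^2 - 6*h - 6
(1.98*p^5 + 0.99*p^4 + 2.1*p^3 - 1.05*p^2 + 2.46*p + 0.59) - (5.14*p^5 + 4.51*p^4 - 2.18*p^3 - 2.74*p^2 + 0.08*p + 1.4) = -3.16*p^5 - 3.52*p^4 + 4.28*p^3 + 1.69*p^2 + 2.38*p - 0.81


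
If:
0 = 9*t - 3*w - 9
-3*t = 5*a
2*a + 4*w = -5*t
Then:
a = -36/79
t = 60/79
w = -57/79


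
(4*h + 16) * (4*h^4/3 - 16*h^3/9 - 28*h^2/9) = 16*h^5/3 + 128*h^4/9 - 368*h^3/9 - 448*h^2/9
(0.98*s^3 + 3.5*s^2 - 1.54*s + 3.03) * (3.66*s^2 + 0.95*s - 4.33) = 3.5868*s^5 + 13.741*s^4 - 6.5548*s^3 - 5.5282*s^2 + 9.5467*s - 13.1199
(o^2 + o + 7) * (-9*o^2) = -9*o^4 - 9*o^3 - 63*o^2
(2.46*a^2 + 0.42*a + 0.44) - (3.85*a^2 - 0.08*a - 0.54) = -1.39*a^2 + 0.5*a + 0.98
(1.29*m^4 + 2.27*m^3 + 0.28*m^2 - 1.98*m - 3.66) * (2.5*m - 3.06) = 3.225*m^5 + 1.7276*m^4 - 6.2462*m^3 - 5.8068*m^2 - 3.0912*m + 11.1996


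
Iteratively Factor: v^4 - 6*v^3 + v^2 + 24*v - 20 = (v - 2)*(v^3 - 4*v^2 - 7*v + 10) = (v - 2)*(v - 1)*(v^2 - 3*v - 10) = (v - 2)*(v - 1)*(v + 2)*(v - 5)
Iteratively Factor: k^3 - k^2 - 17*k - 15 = (k + 1)*(k^2 - 2*k - 15) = (k + 1)*(k + 3)*(k - 5)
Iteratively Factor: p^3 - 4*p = (p)*(p^2 - 4) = p*(p + 2)*(p - 2)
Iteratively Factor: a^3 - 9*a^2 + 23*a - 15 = (a - 3)*(a^2 - 6*a + 5) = (a - 5)*(a - 3)*(a - 1)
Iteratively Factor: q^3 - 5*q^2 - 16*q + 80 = (q - 4)*(q^2 - q - 20) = (q - 4)*(q + 4)*(q - 5)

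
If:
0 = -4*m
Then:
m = 0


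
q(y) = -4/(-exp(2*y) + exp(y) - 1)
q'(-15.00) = 0.00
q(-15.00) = 4.00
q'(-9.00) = 0.00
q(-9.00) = 4.00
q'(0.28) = -4.28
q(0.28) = 2.80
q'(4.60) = -0.00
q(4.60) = 0.00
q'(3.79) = -0.00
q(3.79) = 0.00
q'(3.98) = -0.00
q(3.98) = 0.00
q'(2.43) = -0.07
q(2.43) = 0.03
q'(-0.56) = -0.57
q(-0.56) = 5.30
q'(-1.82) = 0.59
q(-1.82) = 4.63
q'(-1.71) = 0.64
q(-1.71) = 4.70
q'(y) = -4*(2*exp(2*y) - exp(y))/(-exp(2*y) + exp(y) - 1)^2 = (4 - 8*exp(y))*exp(y)/(exp(2*y) - exp(y) + 1)^2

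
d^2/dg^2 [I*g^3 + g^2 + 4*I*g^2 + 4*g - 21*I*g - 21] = 6*I*g + 2 + 8*I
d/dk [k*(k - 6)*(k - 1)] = 3*k^2 - 14*k + 6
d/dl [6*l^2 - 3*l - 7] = 12*l - 3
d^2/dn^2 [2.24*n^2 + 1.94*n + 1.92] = 4.48000000000000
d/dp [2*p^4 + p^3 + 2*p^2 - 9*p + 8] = 8*p^3 + 3*p^2 + 4*p - 9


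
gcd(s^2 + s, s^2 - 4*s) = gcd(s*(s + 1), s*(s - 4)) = s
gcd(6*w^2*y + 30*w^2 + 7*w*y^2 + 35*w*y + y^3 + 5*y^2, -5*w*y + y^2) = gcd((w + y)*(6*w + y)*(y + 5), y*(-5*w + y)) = 1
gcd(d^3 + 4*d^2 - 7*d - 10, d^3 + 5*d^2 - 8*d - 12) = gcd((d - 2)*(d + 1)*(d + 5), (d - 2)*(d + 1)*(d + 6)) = d^2 - d - 2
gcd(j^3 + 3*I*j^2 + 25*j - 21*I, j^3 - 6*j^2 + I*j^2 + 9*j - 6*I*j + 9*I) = 1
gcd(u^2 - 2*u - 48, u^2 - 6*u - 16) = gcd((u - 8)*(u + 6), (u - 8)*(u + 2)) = u - 8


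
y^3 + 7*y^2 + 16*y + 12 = (y + 2)^2*(y + 3)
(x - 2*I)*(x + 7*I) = x^2 + 5*I*x + 14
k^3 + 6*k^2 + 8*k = k*(k + 2)*(k + 4)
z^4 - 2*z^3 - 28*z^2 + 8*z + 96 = (z - 6)*(z - 2)*(z + 2)*(z + 4)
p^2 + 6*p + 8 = (p + 2)*(p + 4)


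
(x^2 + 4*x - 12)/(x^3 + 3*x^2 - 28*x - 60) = (x - 2)/(x^2 - 3*x - 10)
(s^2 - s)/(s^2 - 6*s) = (s - 1)/(s - 6)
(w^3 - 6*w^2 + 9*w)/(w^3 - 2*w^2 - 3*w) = (w - 3)/(w + 1)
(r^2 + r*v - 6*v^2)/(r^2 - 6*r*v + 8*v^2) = (r + 3*v)/(r - 4*v)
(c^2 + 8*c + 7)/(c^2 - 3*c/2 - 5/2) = 2*(c + 7)/(2*c - 5)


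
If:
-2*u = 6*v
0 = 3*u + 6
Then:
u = -2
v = 2/3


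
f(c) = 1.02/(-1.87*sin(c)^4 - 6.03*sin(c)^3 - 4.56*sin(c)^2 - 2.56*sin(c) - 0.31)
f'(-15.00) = -3.06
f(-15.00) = 1.36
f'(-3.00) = -2988.63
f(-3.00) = -43.70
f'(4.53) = -0.23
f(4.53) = 0.57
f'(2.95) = -4.94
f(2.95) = -1.01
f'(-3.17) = -19.34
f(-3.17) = -2.64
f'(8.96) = -1.12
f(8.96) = -0.34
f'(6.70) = 1.40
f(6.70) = -0.40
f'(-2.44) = -3.13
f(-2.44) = 1.38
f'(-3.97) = -0.26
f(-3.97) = -0.13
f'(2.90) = -3.60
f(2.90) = -0.80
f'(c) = 1.02*(7.48*sin(c)^3*cos(c) + 18.09*sin(c)^2*cos(c) + 9.12*sin(c)*cos(c) + 2.56*cos(c))/(-1.87*sin(c)^4 - 6.03*sin(c)^3 - 4.56*sin(c)^2 - 2.56*sin(c) - 0.31)^2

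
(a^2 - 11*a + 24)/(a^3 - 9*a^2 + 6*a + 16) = (a - 3)/(a^2 - a - 2)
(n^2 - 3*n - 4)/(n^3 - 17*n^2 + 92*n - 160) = (n + 1)/(n^2 - 13*n + 40)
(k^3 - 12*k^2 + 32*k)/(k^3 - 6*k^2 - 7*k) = (-k^2 + 12*k - 32)/(-k^2 + 6*k + 7)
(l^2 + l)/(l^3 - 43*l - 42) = l/(l^2 - l - 42)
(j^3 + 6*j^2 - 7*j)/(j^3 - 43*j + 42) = j/(j - 6)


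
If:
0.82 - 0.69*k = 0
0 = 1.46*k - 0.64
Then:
No Solution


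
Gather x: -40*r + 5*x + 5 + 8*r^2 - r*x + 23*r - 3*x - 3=8*r^2 - 17*r + x*(2 - r) + 2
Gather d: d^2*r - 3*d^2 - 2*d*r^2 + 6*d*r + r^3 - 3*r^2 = d^2*(r - 3) + d*(-2*r^2 + 6*r) + r^3 - 3*r^2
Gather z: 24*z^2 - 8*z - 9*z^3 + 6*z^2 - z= -9*z^3 + 30*z^2 - 9*z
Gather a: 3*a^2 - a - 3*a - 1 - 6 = 3*a^2 - 4*a - 7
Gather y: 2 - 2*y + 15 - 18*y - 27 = -20*y - 10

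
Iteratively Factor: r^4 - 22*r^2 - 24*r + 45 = (r - 5)*(r^3 + 5*r^2 + 3*r - 9) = (r - 5)*(r + 3)*(r^2 + 2*r - 3) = (r - 5)*(r + 3)^2*(r - 1)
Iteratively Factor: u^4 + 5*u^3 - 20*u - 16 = (u - 2)*(u^3 + 7*u^2 + 14*u + 8) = (u - 2)*(u + 1)*(u^2 + 6*u + 8) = (u - 2)*(u + 1)*(u + 2)*(u + 4)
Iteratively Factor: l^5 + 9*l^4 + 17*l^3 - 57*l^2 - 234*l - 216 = (l + 3)*(l^4 + 6*l^3 - l^2 - 54*l - 72) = (l - 3)*(l + 3)*(l^3 + 9*l^2 + 26*l + 24) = (l - 3)*(l + 2)*(l + 3)*(l^2 + 7*l + 12) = (l - 3)*(l + 2)*(l + 3)*(l + 4)*(l + 3)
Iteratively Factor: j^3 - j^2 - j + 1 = (j - 1)*(j^2 - 1) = (j - 1)*(j + 1)*(j - 1)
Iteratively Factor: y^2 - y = (y)*(y - 1)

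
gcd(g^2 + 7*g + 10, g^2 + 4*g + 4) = g + 2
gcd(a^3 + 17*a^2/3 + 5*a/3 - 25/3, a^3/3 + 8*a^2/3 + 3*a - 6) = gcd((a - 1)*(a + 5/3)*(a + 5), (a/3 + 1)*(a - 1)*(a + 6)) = a - 1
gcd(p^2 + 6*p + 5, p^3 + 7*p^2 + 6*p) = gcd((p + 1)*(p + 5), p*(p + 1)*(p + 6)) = p + 1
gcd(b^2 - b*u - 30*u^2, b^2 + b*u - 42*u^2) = -b + 6*u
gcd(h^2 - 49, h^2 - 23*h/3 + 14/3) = h - 7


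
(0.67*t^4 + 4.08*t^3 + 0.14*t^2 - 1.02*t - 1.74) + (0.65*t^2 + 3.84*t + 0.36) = 0.67*t^4 + 4.08*t^3 + 0.79*t^2 + 2.82*t - 1.38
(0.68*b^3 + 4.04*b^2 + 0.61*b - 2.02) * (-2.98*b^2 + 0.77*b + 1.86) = -2.0264*b^5 - 11.5156*b^4 + 2.5578*b^3 + 14.0037*b^2 - 0.4208*b - 3.7572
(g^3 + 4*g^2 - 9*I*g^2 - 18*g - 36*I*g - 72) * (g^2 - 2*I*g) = g^5 + 4*g^4 - 11*I*g^4 - 36*g^3 - 44*I*g^3 - 144*g^2 + 36*I*g^2 + 144*I*g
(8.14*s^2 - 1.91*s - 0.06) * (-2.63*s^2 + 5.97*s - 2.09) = -21.4082*s^4 + 53.6191*s^3 - 28.2575*s^2 + 3.6337*s + 0.1254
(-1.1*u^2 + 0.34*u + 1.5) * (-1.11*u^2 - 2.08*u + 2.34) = 1.221*u^4 + 1.9106*u^3 - 4.9462*u^2 - 2.3244*u + 3.51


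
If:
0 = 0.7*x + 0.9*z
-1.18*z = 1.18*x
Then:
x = 0.00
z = 0.00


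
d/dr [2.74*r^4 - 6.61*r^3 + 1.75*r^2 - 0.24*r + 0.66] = 10.96*r^3 - 19.83*r^2 + 3.5*r - 0.24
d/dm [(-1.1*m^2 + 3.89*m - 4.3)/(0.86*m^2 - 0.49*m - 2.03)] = (-2.8064*m^2 + 11.862*m - 10.0037)/(0.7396*m^4 - 0.8428*m^3 - 3.2515*m^2 + 1.9894*m + 4.1209)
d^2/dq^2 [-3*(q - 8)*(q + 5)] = -6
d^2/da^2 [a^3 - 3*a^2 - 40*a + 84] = 6*a - 6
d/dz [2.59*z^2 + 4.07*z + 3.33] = 5.18*z + 4.07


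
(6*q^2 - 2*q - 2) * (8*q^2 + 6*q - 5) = 48*q^4 + 20*q^3 - 58*q^2 - 2*q + 10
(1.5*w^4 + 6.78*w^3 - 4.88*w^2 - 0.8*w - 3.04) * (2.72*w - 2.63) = 4.08*w^5 + 14.4966*w^4 - 31.105*w^3 + 10.6584*w^2 - 6.1648*w + 7.9952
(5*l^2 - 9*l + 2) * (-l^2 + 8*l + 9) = -5*l^4 + 49*l^3 - 29*l^2 - 65*l + 18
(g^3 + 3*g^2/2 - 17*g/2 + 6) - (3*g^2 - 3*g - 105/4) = g^3 - 3*g^2/2 - 11*g/2 + 129/4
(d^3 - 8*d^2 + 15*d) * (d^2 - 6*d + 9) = d^5 - 14*d^4 + 72*d^3 - 162*d^2 + 135*d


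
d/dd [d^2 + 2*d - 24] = 2*d + 2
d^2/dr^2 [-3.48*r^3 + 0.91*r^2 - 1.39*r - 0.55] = 1.82 - 20.88*r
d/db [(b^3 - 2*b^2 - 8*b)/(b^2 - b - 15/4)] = 4*(4*b^4 - 8*b^3 - 5*b^2 + 60*b + 120)/(16*b^4 - 32*b^3 - 104*b^2 + 120*b + 225)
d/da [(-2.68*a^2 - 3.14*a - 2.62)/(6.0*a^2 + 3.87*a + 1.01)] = (8.4684*a^2 + 26.0264*a + 6.968)/(36.0*a^4 + 46.44*a^3 + 27.0969*a^2 + 7.8174*a + 1.0201)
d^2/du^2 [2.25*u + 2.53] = 0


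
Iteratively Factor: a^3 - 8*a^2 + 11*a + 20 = (a + 1)*(a^2 - 9*a + 20) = (a - 5)*(a + 1)*(a - 4)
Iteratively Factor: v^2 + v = (v)*(v + 1)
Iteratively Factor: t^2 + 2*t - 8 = (t + 4)*(t - 2)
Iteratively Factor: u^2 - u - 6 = (u + 2)*(u - 3)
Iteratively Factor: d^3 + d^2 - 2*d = (d + 2)*(d^2 - d) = d*(d + 2)*(d - 1)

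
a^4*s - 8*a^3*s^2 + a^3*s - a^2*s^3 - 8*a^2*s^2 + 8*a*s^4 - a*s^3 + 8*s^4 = (a - 8*s)*(a - s)*(a + s)*(a*s + s)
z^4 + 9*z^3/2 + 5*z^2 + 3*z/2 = z*(z + 1/2)*(z + 1)*(z + 3)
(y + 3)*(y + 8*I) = y^2 + 3*y + 8*I*y + 24*I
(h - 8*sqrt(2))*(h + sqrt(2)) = h^2 - 7*sqrt(2)*h - 16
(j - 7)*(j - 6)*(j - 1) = j^3 - 14*j^2 + 55*j - 42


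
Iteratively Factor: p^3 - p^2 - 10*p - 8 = (p + 2)*(p^2 - 3*p - 4) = (p + 1)*(p + 2)*(p - 4)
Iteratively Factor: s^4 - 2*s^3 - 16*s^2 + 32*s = (s - 4)*(s^3 + 2*s^2 - 8*s) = (s - 4)*(s + 4)*(s^2 - 2*s) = s*(s - 4)*(s + 4)*(s - 2)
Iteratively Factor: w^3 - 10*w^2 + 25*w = (w - 5)*(w^2 - 5*w) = (w - 5)^2*(w)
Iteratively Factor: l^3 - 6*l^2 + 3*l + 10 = (l - 5)*(l^2 - l - 2) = (l - 5)*(l - 2)*(l + 1)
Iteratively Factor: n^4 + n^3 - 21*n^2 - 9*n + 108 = (n + 4)*(n^3 - 3*n^2 - 9*n + 27) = (n - 3)*(n + 4)*(n^2 - 9) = (n - 3)^2*(n + 4)*(n + 3)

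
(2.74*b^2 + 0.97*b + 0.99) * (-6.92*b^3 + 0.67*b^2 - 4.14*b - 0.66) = -18.9608*b^5 - 4.8766*b^4 - 17.5445*b^3 - 5.1609*b^2 - 4.7388*b - 0.6534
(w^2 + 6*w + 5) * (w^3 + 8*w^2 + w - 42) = w^5 + 14*w^4 + 54*w^3 + 4*w^2 - 247*w - 210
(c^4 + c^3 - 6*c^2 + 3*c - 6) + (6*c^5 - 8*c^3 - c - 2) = 6*c^5 + c^4 - 7*c^3 - 6*c^2 + 2*c - 8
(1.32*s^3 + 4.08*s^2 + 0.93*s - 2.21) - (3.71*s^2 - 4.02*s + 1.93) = 1.32*s^3 + 0.37*s^2 + 4.95*s - 4.14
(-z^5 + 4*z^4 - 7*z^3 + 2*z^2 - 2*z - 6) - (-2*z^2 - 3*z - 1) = -z^5 + 4*z^4 - 7*z^3 + 4*z^2 + z - 5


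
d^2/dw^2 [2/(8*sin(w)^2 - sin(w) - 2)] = 2*(256*sin(w)^4 - 24*sin(w)^3 - 319*sin(w)^2 + 46*sin(w) - 34)/(-8*sin(w)^2 + sin(w) + 2)^3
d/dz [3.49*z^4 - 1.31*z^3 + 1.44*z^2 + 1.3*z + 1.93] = 13.96*z^3 - 3.93*z^2 + 2.88*z + 1.3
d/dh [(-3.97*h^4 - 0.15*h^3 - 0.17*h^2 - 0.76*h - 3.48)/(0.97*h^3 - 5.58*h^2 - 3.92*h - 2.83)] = (-3.8509*h^6 + 44.3052*h^5 + 47.6891*h^4 + 47.5908*h^3 + 7.8259*h^2 - 37.8746*h - 11.4908)/(0.9409*h^6 - 10.8252*h^5 + 23.5316*h^4 + 38.257*h^3 + 46.9492*h^2 + 22.1872*h + 8.0089)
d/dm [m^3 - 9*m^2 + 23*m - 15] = 3*m^2 - 18*m + 23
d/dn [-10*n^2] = -20*n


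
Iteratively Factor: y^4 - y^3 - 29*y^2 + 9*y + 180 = (y - 3)*(y^3 + 2*y^2 - 23*y - 60) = (y - 5)*(y - 3)*(y^2 + 7*y + 12) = (y - 5)*(y - 3)*(y + 3)*(y + 4)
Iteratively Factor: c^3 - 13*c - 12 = (c + 1)*(c^2 - c - 12) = (c - 4)*(c + 1)*(c + 3)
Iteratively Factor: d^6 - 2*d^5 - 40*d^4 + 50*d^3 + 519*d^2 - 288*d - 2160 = (d - 4)*(d^5 + 2*d^4 - 32*d^3 - 78*d^2 + 207*d + 540) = (d - 4)*(d + 3)*(d^4 - d^3 - 29*d^2 + 9*d + 180) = (d - 4)*(d - 3)*(d + 3)*(d^3 + 2*d^2 - 23*d - 60) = (d - 5)*(d - 4)*(d - 3)*(d + 3)*(d^2 + 7*d + 12) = (d - 5)*(d - 4)*(d - 3)*(d + 3)^2*(d + 4)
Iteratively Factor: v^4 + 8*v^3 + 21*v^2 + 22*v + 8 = (v + 1)*(v^3 + 7*v^2 + 14*v + 8) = (v + 1)*(v + 2)*(v^2 + 5*v + 4) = (v + 1)*(v + 2)*(v + 4)*(v + 1)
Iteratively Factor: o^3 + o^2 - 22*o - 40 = (o - 5)*(o^2 + 6*o + 8) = (o - 5)*(o + 2)*(o + 4)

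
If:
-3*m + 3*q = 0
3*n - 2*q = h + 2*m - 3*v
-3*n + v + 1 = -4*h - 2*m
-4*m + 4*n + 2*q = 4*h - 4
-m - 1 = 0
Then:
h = -11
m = -1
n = -25/2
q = -1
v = 15/2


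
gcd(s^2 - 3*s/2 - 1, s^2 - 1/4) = s + 1/2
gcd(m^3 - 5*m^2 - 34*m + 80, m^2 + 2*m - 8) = m - 2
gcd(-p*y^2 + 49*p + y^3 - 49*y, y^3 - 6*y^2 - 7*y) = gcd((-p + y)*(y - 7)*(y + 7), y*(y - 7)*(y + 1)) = y - 7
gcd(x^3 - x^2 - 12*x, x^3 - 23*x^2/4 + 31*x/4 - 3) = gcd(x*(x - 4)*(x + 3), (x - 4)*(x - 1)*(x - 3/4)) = x - 4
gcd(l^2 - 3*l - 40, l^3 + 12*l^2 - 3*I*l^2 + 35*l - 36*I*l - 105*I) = l + 5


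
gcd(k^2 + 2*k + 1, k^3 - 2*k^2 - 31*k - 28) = k + 1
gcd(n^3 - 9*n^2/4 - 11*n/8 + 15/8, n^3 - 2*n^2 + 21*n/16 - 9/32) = n - 3/4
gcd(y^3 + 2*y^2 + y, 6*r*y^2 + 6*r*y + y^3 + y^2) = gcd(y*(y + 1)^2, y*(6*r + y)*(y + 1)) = y^2 + y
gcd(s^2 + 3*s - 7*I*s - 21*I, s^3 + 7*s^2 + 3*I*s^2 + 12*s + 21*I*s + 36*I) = s + 3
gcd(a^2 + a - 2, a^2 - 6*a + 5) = a - 1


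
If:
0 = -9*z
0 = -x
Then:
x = 0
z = 0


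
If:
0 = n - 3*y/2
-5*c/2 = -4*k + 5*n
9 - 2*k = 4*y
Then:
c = 36/5 - 31*y/5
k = 9/2 - 2*y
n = 3*y/2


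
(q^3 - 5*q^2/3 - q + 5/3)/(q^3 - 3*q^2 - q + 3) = (q - 5/3)/(q - 3)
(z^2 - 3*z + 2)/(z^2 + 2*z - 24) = (z^2 - 3*z + 2)/(z^2 + 2*z - 24)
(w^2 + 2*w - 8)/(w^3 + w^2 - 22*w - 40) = (w - 2)/(w^2 - 3*w - 10)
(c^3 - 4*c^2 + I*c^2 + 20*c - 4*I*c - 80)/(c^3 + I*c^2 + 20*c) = (c - 4)/c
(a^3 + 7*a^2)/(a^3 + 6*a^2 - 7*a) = a/(a - 1)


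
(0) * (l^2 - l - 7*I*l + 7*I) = 0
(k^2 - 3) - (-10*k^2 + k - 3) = 11*k^2 - k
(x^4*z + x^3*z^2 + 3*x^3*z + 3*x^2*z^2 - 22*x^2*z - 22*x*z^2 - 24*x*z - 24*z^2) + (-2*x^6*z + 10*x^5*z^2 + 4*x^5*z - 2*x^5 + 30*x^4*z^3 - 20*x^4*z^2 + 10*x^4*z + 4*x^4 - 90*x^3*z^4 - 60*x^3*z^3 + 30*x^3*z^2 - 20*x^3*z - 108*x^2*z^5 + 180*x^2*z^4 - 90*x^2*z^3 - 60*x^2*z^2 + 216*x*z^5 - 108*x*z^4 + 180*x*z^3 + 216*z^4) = -2*x^6*z + 10*x^5*z^2 + 4*x^5*z - 2*x^5 + 30*x^4*z^3 - 20*x^4*z^2 + 11*x^4*z + 4*x^4 - 90*x^3*z^4 - 60*x^3*z^3 + 31*x^3*z^2 - 17*x^3*z - 108*x^2*z^5 + 180*x^2*z^4 - 90*x^2*z^3 - 57*x^2*z^2 - 22*x^2*z + 216*x*z^5 - 108*x*z^4 + 180*x*z^3 - 22*x*z^2 - 24*x*z + 216*z^4 - 24*z^2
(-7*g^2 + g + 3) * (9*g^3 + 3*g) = -63*g^5 + 9*g^4 + 6*g^3 + 3*g^2 + 9*g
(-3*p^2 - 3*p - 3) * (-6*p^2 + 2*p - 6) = 18*p^4 + 12*p^3 + 30*p^2 + 12*p + 18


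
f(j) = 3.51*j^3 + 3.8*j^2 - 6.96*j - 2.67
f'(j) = 10.53*j^2 + 7.6*j - 6.96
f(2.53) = 60.89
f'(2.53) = 79.67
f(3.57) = 180.62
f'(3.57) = 154.38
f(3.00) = 105.42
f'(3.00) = 110.61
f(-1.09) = 4.89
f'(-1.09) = -2.73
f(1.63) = 11.28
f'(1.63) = 33.41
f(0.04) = -2.94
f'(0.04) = -6.64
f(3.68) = 198.10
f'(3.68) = 163.61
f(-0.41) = 0.58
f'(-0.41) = -8.31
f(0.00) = -2.67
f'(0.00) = -6.96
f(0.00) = -2.67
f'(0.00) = -6.96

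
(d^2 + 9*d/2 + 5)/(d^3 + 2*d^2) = (d + 5/2)/d^2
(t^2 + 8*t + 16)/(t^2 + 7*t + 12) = (t + 4)/(t + 3)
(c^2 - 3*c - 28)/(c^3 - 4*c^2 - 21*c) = (c + 4)/(c*(c + 3))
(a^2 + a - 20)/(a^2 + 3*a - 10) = (a - 4)/(a - 2)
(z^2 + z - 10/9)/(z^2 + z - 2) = (z^2 + z - 10/9)/(z^2 + z - 2)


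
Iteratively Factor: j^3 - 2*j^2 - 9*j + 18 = (j + 3)*(j^2 - 5*j + 6) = (j - 2)*(j + 3)*(j - 3)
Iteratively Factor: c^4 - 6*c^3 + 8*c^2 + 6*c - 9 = (c - 3)*(c^3 - 3*c^2 - c + 3) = (c - 3)*(c - 1)*(c^2 - 2*c - 3) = (c - 3)*(c - 1)*(c + 1)*(c - 3)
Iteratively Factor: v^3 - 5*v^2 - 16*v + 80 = (v - 4)*(v^2 - v - 20) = (v - 4)*(v + 4)*(v - 5)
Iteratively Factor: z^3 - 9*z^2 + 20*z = (z - 4)*(z^2 - 5*z) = (z - 5)*(z - 4)*(z)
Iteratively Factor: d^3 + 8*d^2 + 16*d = (d + 4)*(d^2 + 4*d) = d*(d + 4)*(d + 4)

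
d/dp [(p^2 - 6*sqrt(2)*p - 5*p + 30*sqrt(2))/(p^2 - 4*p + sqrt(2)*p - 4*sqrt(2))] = (p^2 + 7*sqrt(2)*p^2 - 68*sqrt(2)*p - 12 + 140*sqrt(2))/(p^4 - 8*p^3 + 2*sqrt(2)*p^3 - 16*sqrt(2)*p^2 + 18*p^2 - 16*p + 32*sqrt(2)*p + 32)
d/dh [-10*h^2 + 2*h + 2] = 2 - 20*h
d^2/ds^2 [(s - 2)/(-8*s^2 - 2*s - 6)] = (-(s - 2)*(8*s + 1)^2 + (12*s - 7)*(4*s^2 + s + 3))/(4*s^2 + s + 3)^3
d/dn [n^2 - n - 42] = 2*n - 1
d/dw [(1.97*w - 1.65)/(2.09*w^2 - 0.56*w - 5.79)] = (-4.1173*w^2 + 6.897*w - 12.3303)/(4.3681*w^4 - 2.3408*w^3 - 23.8886*w^2 + 6.4848*w + 33.5241)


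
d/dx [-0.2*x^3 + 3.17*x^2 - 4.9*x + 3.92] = -0.6*x^2 + 6.34*x - 4.9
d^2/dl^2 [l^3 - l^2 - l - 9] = 6*l - 2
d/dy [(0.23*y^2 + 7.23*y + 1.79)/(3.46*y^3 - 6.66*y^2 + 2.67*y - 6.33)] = (-0.7958*y^4 - 50.0316*y^3 + 30.1857*y^2 + 20.931*y - 50.5452)/(11.9716*y^6 - 46.0872*y^5 + 62.832*y^4 - 79.368*y^3 + 91.4445*y^2 - 33.8022*y + 40.0689)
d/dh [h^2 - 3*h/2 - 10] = 2*h - 3/2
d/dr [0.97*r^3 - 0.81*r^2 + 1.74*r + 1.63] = 2.91*r^2 - 1.62*r + 1.74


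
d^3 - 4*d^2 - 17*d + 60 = (d - 5)*(d - 3)*(d + 4)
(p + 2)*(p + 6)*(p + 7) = p^3 + 15*p^2 + 68*p + 84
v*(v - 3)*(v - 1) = v^3 - 4*v^2 + 3*v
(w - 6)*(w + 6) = w^2 - 36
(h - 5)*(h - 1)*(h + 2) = h^3 - 4*h^2 - 7*h + 10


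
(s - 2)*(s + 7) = s^2 + 5*s - 14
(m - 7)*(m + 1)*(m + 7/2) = m^3 - 5*m^2/2 - 28*m - 49/2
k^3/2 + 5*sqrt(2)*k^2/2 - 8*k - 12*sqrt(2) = (k/2 + sqrt(2)/2)*(k - 2*sqrt(2))*(k + 6*sqrt(2))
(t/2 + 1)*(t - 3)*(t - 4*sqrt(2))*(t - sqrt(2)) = t^4/2 - 5*sqrt(2)*t^3/2 - t^3/2 + t^2 + 5*sqrt(2)*t^2/2 - 4*t + 15*sqrt(2)*t - 24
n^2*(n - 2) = n^3 - 2*n^2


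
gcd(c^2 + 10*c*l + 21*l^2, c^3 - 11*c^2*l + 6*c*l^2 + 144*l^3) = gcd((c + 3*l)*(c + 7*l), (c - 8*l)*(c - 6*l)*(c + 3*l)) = c + 3*l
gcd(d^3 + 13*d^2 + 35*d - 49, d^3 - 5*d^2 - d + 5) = d - 1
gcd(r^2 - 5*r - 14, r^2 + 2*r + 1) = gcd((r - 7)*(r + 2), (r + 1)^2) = 1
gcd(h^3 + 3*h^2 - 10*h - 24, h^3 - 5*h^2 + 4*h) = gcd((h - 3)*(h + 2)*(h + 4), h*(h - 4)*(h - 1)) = 1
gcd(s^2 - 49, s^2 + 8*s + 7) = s + 7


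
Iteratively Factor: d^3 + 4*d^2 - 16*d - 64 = (d - 4)*(d^2 + 8*d + 16) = (d - 4)*(d + 4)*(d + 4)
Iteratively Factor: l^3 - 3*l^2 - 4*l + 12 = (l - 3)*(l^2 - 4) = (l - 3)*(l + 2)*(l - 2)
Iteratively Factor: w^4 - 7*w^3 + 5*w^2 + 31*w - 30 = (w + 2)*(w^3 - 9*w^2 + 23*w - 15) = (w - 3)*(w + 2)*(w^2 - 6*w + 5) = (w - 3)*(w - 1)*(w + 2)*(w - 5)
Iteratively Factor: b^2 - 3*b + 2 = (b - 2)*(b - 1)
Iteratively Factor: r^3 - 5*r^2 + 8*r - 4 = (r - 2)*(r^2 - 3*r + 2) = (r - 2)*(r - 1)*(r - 2)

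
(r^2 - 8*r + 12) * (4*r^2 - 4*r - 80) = 4*r^4 - 36*r^3 + 592*r - 960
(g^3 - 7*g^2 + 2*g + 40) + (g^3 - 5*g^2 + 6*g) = 2*g^3 - 12*g^2 + 8*g + 40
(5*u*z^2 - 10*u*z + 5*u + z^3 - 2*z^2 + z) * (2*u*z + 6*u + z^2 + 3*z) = 10*u^2*z^3 + 10*u^2*z^2 - 50*u^2*z + 30*u^2 + 7*u*z^4 + 7*u*z^3 - 35*u*z^2 + 21*u*z + z^5 + z^4 - 5*z^3 + 3*z^2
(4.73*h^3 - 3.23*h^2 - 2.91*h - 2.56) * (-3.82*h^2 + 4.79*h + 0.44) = -18.0686*h^5 + 34.9953*h^4 - 2.2743*h^3 - 5.5809*h^2 - 13.5428*h - 1.1264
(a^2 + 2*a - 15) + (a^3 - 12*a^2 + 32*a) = a^3 - 11*a^2 + 34*a - 15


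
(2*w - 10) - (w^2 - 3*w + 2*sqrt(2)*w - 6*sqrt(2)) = -w^2 - 2*sqrt(2)*w + 5*w - 10 + 6*sqrt(2)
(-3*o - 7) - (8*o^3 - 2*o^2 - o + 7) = -8*o^3 + 2*o^2 - 2*o - 14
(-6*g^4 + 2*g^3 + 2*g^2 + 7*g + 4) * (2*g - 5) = -12*g^5 + 34*g^4 - 6*g^3 + 4*g^2 - 27*g - 20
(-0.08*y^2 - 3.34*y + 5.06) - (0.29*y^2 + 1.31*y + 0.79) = -0.37*y^2 - 4.65*y + 4.27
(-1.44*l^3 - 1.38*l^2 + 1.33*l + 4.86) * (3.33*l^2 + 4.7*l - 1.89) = -4.7952*l^5 - 11.3634*l^4 + 0.6645*l^3 + 25.043*l^2 + 20.3283*l - 9.1854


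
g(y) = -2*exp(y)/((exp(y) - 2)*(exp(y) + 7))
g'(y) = -2*exp(y)/((exp(y) - 2)*(exp(y) + 7)) + 2*exp(2*y)/((exp(y) - 2)*(exp(y) + 7)^2) + 2*exp(2*y)/((exp(y) - 2)^2*(exp(y) + 7))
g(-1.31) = 0.04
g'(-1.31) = 0.05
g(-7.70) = 0.00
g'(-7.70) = 0.00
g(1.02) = -0.73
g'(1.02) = 2.11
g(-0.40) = 0.13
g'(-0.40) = 0.19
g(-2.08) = 0.02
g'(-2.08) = 0.02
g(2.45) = -0.13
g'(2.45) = 0.11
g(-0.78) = 0.08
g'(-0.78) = 0.10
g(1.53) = -0.30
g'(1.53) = 0.35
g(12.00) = 0.00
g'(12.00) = 0.00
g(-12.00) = 0.00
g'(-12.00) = 0.00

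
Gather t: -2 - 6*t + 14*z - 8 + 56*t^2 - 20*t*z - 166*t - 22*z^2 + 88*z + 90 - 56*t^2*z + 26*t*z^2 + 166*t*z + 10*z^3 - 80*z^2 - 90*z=t^2*(56 - 56*z) + t*(26*z^2 + 146*z - 172) + 10*z^3 - 102*z^2 + 12*z + 80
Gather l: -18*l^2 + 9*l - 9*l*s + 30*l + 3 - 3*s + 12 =-18*l^2 + l*(39 - 9*s) - 3*s + 15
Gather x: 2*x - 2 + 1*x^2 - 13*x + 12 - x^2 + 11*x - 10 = 0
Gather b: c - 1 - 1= c - 2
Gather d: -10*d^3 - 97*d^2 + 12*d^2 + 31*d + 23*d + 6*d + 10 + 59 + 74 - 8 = -10*d^3 - 85*d^2 + 60*d + 135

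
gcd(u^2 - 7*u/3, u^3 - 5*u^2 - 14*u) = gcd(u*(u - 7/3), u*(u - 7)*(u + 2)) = u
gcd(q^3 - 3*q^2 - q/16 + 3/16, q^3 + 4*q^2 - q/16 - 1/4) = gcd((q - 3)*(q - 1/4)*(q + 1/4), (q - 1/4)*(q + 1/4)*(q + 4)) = q^2 - 1/16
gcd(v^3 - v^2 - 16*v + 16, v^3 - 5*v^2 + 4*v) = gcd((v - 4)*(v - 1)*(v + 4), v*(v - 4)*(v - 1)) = v^2 - 5*v + 4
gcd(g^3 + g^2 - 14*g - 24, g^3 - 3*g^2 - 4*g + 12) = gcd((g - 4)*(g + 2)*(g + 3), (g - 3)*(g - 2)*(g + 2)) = g + 2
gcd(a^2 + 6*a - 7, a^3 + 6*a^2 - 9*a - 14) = a + 7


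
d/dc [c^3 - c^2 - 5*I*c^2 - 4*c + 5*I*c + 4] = 3*c^2 - 2*c - 10*I*c - 4 + 5*I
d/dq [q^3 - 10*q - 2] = 3*q^2 - 10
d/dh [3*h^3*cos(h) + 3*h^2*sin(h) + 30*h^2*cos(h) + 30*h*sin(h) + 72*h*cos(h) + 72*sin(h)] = -3*h^3*sin(h) - 30*h^2*sin(h) + 12*h^2*cos(h) - 66*h*sin(h) + 90*h*cos(h) + 30*sin(h) + 144*cos(h)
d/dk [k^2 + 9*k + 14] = 2*k + 9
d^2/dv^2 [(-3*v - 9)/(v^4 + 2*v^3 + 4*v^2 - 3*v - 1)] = 6*(-(v + 3)*(4*v^3 + 6*v^2 + 8*v - 3)^2 + (4*v^3 + 6*v^2 + 8*v + 2*(v + 3)*(3*v^2 + 3*v + 2) - 3)*(v^4 + 2*v^3 + 4*v^2 - 3*v - 1))/(v^4 + 2*v^3 + 4*v^2 - 3*v - 1)^3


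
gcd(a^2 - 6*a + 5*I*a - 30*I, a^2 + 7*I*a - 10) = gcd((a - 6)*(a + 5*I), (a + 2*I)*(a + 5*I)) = a + 5*I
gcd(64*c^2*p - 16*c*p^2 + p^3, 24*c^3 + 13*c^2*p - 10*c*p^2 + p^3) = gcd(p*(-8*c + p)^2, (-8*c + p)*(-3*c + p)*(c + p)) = -8*c + p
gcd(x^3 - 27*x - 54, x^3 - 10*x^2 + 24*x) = x - 6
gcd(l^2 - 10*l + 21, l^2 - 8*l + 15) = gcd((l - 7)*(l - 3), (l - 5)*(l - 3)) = l - 3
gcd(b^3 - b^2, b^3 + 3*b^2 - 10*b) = b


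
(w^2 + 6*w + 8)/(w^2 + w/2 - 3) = 2*(w + 4)/(2*w - 3)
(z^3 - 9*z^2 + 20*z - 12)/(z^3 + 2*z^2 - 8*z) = (z^2 - 7*z + 6)/(z*(z + 4))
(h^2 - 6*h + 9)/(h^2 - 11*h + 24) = (h - 3)/(h - 8)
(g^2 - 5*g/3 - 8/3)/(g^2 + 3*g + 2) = (g - 8/3)/(g + 2)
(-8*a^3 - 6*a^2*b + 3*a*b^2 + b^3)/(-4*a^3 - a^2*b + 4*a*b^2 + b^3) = (2*a - b)/(a - b)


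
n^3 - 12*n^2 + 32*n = n*(n - 8)*(n - 4)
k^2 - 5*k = k*(k - 5)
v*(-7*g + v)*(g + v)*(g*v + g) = -7*g^3*v^2 - 7*g^3*v - 6*g^2*v^3 - 6*g^2*v^2 + g*v^4 + g*v^3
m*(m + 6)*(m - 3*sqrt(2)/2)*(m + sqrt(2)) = m^4 - sqrt(2)*m^3/2 + 6*m^3 - 3*sqrt(2)*m^2 - 3*m^2 - 18*m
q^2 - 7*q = q*(q - 7)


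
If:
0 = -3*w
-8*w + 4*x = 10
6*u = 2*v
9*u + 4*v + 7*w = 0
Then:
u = 0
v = 0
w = 0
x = 5/2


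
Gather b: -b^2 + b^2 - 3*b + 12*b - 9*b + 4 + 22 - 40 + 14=0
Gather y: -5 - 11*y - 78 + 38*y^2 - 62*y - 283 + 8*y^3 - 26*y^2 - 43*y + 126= 8*y^3 + 12*y^2 - 116*y - 240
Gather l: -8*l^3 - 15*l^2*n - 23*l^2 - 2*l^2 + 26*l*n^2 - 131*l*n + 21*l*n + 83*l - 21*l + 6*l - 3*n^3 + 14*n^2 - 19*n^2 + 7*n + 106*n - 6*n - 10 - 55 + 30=-8*l^3 + l^2*(-15*n - 25) + l*(26*n^2 - 110*n + 68) - 3*n^3 - 5*n^2 + 107*n - 35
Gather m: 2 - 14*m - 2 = -14*m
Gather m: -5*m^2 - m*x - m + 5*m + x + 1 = -5*m^2 + m*(4 - x) + x + 1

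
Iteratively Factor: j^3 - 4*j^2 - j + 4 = (j + 1)*(j^2 - 5*j + 4) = (j - 1)*(j + 1)*(j - 4)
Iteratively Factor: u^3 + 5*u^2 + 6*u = (u + 2)*(u^2 + 3*u) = u*(u + 2)*(u + 3)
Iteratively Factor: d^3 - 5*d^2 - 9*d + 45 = (d - 5)*(d^2 - 9) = (d - 5)*(d + 3)*(d - 3)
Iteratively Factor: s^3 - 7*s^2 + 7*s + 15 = (s - 5)*(s^2 - 2*s - 3) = (s - 5)*(s - 3)*(s + 1)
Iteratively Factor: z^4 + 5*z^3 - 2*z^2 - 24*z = (z - 2)*(z^3 + 7*z^2 + 12*z) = z*(z - 2)*(z^2 + 7*z + 12) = z*(z - 2)*(z + 3)*(z + 4)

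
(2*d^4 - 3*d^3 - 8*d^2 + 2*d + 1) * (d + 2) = 2*d^5 + d^4 - 14*d^3 - 14*d^2 + 5*d + 2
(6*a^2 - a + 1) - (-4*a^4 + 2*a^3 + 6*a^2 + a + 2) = 4*a^4 - 2*a^3 - 2*a - 1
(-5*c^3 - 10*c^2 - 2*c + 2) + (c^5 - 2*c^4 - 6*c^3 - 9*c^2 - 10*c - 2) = c^5 - 2*c^4 - 11*c^3 - 19*c^2 - 12*c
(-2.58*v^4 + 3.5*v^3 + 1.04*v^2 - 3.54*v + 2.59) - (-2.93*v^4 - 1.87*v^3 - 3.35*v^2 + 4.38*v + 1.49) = 0.35*v^4 + 5.37*v^3 + 4.39*v^2 - 7.92*v + 1.1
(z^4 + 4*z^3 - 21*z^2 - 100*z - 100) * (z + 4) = z^5 + 8*z^4 - 5*z^3 - 184*z^2 - 500*z - 400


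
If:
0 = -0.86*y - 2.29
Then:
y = -2.66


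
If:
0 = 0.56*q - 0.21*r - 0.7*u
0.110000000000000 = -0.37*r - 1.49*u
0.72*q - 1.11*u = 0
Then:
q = -0.10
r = -0.05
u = -0.06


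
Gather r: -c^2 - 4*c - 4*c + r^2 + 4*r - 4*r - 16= -c^2 - 8*c + r^2 - 16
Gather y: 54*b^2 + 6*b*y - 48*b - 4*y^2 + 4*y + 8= 54*b^2 - 48*b - 4*y^2 + y*(6*b + 4) + 8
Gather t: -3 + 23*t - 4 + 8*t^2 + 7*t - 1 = 8*t^2 + 30*t - 8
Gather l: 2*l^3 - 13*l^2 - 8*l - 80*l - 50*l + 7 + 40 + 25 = 2*l^3 - 13*l^2 - 138*l + 72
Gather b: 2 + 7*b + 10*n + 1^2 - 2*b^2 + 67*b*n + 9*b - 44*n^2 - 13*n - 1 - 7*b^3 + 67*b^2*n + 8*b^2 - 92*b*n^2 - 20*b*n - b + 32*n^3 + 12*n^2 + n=-7*b^3 + b^2*(67*n + 6) + b*(-92*n^2 + 47*n + 15) + 32*n^3 - 32*n^2 - 2*n + 2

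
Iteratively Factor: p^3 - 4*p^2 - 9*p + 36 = (p - 4)*(p^2 - 9) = (p - 4)*(p + 3)*(p - 3)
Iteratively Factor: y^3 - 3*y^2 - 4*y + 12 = (y + 2)*(y^2 - 5*y + 6) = (y - 2)*(y + 2)*(y - 3)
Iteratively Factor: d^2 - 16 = (d - 4)*(d + 4)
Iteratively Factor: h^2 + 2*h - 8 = (h + 4)*(h - 2)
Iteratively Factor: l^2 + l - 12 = (l - 3)*(l + 4)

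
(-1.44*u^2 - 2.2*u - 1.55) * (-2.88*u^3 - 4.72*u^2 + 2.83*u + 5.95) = 4.1472*u^5 + 13.1328*u^4 + 10.7728*u^3 - 7.478*u^2 - 17.4765*u - 9.2225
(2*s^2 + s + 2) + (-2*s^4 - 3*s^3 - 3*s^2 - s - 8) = -2*s^4 - 3*s^3 - s^2 - 6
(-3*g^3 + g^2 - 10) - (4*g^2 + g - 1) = -3*g^3 - 3*g^2 - g - 9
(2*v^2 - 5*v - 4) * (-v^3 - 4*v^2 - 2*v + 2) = -2*v^5 - 3*v^4 + 20*v^3 + 30*v^2 - 2*v - 8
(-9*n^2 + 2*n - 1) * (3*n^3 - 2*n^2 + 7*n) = -27*n^5 + 24*n^4 - 70*n^3 + 16*n^2 - 7*n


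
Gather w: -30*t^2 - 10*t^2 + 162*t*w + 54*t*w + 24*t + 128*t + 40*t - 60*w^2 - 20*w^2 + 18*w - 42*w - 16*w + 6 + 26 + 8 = -40*t^2 + 192*t - 80*w^2 + w*(216*t - 40) + 40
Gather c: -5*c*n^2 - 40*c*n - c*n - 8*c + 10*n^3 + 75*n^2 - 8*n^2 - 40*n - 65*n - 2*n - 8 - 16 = c*(-5*n^2 - 41*n - 8) + 10*n^3 + 67*n^2 - 107*n - 24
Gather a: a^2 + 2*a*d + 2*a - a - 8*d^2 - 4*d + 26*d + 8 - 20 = a^2 + a*(2*d + 1) - 8*d^2 + 22*d - 12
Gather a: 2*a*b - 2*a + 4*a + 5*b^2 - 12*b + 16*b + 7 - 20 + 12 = a*(2*b + 2) + 5*b^2 + 4*b - 1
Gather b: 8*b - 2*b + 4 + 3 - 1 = 6*b + 6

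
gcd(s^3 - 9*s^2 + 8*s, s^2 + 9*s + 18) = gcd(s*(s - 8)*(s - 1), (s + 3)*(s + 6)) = 1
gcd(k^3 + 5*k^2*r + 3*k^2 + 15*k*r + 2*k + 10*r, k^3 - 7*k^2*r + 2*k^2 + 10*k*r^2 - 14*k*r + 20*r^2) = k + 2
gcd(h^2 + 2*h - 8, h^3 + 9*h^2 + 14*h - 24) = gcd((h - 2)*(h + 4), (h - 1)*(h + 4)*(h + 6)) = h + 4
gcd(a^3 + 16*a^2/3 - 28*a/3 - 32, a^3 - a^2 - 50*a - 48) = a + 6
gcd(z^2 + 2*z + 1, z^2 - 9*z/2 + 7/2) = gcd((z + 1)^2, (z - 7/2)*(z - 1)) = 1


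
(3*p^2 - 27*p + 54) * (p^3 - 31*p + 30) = 3*p^5 - 27*p^4 - 39*p^3 + 927*p^2 - 2484*p + 1620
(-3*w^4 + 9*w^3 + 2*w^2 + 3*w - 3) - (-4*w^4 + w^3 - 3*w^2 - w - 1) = w^4 + 8*w^3 + 5*w^2 + 4*w - 2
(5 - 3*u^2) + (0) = 5 - 3*u^2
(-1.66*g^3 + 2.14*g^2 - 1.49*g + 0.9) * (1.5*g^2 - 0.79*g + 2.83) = -2.49*g^5 + 4.5214*g^4 - 8.6234*g^3 + 8.5833*g^2 - 4.9277*g + 2.547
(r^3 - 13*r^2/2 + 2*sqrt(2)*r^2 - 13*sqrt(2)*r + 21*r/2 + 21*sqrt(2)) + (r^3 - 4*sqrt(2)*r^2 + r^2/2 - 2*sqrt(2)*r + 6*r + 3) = 2*r^3 - 6*r^2 - 2*sqrt(2)*r^2 - 15*sqrt(2)*r + 33*r/2 + 3 + 21*sqrt(2)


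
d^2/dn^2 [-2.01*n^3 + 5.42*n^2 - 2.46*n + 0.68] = 10.84 - 12.06*n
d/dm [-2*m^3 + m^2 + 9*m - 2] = -6*m^2 + 2*m + 9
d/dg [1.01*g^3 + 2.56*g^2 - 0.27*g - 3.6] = 3.03*g^2 + 5.12*g - 0.27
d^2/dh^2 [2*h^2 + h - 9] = 4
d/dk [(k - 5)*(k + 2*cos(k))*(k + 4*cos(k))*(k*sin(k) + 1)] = (5 - k)*(k + 2*cos(k))*(k*sin(k) + 1)*(4*sin(k) - 1) + (5 - k)*(k + 4*cos(k))*(k*sin(k) + 1)*(2*sin(k) - 1) + (k - 5)*(k + 2*cos(k))*(k + 4*cos(k))*(k*cos(k) + sin(k)) + (k + 2*cos(k))*(k + 4*cos(k))*(k*sin(k) + 1)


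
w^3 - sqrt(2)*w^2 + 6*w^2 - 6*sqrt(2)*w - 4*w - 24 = (w + 6)*(w - 2*sqrt(2))*(w + sqrt(2))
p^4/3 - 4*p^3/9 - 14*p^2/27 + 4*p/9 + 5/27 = (p/3 + 1/3)*(p - 5/3)*(p - 1)*(p + 1/3)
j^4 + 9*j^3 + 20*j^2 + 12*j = j*(j + 1)*(j + 2)*(j + 6)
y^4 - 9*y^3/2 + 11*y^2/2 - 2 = (y - 2)^2*(y - 1)*(y + 1/2)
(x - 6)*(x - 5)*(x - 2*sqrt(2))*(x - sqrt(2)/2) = x^4 - 11*x^3 - 5*sqrt(2)*x^3/2 + 32*x^2 + 55*sqrt(2)*x^2/2 - 75*sqrt(2)*x - 22*x + 60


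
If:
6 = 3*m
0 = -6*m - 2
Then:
No Solution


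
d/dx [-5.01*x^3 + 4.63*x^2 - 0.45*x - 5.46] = -15.03*x^2 + 9.26*x - 0.45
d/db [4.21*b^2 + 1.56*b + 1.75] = 8.42*b + 1.56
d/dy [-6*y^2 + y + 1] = 1 - 12*y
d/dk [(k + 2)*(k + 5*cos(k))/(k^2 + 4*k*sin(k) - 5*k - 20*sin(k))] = (-(k + 2)*(k + 5*cos(k))*(4*k*cos(k) + 2*k + 4*sin(k) - 20*cos(k) - 5) + (k - (k + 2)*(5*sin(k) - 1) + 5*cos(k))*(k^2 + 4*k*sin(k) - 5*k - 20*sin(k)))/((k - 5)^2*(k + 4*sin(k))^2)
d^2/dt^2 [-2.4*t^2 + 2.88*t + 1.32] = -4.80000000000000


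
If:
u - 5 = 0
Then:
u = 5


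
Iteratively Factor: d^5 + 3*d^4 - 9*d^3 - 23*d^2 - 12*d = (d + 1)*(d^4 + 2*d^3 - 11*d^2 - 12*d) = (d + 1)^2*(d^3 + d^2 - 12*d) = (d - 3)*(d + 1)^2*(d^2 + 4*d) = d*(d - 3)*(d + 1)^2*(d + 4)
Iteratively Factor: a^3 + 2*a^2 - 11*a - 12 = (a - 3)*(a^2 + 5*a + 4) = (a - 3)*(a + 1)*(a + 4)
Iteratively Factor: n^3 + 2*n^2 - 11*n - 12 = (n + 4)*(n^2 - 2*n - 3) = (n - 3)*(n + 4)*(n + 1)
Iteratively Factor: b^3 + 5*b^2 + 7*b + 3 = (b + 1)*(b^2 + 4*b + 3) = (b + 1)*(b + 3)*(b + 1)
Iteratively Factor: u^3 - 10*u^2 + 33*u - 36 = (u - 3)*(u^2 - 7*u + 12) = (u - 3)^2*(u - 4)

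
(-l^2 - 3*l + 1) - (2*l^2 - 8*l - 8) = -3*l^2 + 5*l + 9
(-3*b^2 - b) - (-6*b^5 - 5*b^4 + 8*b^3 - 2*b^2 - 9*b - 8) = 6*b^5 + 5*b^4 - 8*b^3 - b^2 + 8*b + 8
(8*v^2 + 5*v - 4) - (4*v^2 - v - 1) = 4*v^2 + 6*v - 3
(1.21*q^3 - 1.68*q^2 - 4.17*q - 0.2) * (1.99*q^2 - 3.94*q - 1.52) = 2.4079*q^5 - 8.1106*q^4 - 3.5183*q^3 + 18.5854*q^2 + 7.1264*q + 0.304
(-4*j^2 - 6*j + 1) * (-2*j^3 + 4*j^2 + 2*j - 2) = 8*j^5 - 4*j^4 - 34*j^3 + 14*j - 2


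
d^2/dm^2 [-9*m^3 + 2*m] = -54*m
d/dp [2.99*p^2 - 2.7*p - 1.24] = 5.98*p - 2.7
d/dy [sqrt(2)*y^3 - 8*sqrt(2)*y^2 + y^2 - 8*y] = 3*sqrt(2)*y^2 - 16*sqrt(2)*y + 2*y - 8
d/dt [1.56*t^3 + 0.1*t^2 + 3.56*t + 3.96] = 4.68*t^2 + 0.2*t + 3.56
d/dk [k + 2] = 1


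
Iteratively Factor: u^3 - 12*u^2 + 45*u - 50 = (u - 2)*(u^2 - 10*u + 25) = (u - 5)*(u - 2)*(u - 5)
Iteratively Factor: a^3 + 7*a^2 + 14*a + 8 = (a + 1)*(a^2 + 6*a + 8) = (a + 1)*(a + 2)*(a + 4)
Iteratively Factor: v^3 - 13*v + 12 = (v - 3)*(v^2 + 3*v - 4) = (v - 3)*(v - 1)*(v + 4)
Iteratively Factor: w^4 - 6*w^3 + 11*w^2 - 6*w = (w - 3)*(w^3 - 3*w^2 + 2*w) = w*(w - 3)*(w^2 - 3*w + 2) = w*(w - 3)*(w - 2)*(w - 1)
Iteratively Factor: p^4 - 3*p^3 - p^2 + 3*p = (p - 1)*(p^3 - 2*p^2 - 3*p) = (p - 3)*(p - 1)*(p^2 + p) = p*(p - 3)*(p - 1)*(p + 1)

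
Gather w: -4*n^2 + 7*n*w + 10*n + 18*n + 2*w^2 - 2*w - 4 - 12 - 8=-4*n^2 + 28*n + 2*w^2 + w*(7*n - 2) - 24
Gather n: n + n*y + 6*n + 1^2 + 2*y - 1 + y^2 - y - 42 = n*(y + 7) + y^2 + y - 42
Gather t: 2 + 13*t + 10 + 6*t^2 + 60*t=6*t^2 + 73*t + 12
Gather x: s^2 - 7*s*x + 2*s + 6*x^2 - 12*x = s^2 + 2*s + 6*x^2 + x*(-7*s - 12)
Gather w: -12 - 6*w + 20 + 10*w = 4*w + 8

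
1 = 1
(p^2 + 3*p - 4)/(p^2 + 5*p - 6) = (p + 4)/(p + 6)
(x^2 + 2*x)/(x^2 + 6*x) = (x + 2)/(x + 6)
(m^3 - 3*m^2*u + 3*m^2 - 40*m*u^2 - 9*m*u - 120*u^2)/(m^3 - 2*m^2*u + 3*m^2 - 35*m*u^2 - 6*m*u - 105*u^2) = (-m + 8*u)/(-m + 7*u)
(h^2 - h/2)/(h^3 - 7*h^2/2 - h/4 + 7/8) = 4*h/(4*h^2 - 12*h - 7)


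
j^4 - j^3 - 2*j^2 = j^2*(j - 2)*(j + 1)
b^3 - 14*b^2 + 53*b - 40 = (b - 8)*(b - 5)*(b - 1)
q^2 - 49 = (q - 7)*(q + 7)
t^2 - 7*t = t*(t - 7)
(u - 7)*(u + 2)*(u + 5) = u^3 - 39*u - 70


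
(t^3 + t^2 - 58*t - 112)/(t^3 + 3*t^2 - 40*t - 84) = (t - 8)/(t - 6)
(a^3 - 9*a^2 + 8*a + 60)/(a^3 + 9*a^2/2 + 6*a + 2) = 2*(a^2 - 11*a + 30)/(2*a^2 + 5*a + 2)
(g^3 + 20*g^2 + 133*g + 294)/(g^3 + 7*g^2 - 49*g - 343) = (g + 6)/(g - 7)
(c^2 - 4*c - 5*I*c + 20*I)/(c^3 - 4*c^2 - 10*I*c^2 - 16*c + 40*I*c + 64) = (c - 5*I)/(c^2 - 10*I*c - 16)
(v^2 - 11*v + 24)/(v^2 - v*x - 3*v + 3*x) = (8 - v)/(-v + x)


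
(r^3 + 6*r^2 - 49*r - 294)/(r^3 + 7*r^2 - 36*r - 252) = (r - 7)/(r - 6)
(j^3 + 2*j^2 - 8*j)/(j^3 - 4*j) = (j + 4)/(j + 2)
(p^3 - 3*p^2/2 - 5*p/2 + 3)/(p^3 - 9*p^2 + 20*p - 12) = (p + 3/2)/(p - 6)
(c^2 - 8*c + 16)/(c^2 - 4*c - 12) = (-c^2 + 8*c - 16)/(-c^2 + 4*c + 12)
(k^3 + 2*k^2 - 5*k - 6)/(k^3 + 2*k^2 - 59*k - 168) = (k^2 - k - 2)/(k^2 - k - 56)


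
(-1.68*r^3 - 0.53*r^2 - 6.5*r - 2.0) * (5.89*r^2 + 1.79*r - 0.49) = -9.8952*r^5 - 6.1289*r^4 - 38.4105*r^3 - 23.1553*r^2 - 0.395*r + 0.98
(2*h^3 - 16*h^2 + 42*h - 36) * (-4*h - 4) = -8*h^4 + 56*h^3 - 104*h^2 - 24*h + 144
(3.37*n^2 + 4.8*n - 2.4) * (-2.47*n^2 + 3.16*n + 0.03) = -8.3239*n^4 - 1.2068*n^3 + 21.1971*n^2 - 7.44*n - 0.072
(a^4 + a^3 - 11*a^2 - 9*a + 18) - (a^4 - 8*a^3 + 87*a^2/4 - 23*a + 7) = 9*a^3 - 131*a^2/4 + 14*a + 11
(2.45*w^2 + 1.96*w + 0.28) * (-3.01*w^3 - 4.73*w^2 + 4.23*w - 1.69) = -7.3745*w^5 - 17.4881*w^4 + 0.2499*w^3 + 2.8259*w^2 - 2.128*w - 0.4732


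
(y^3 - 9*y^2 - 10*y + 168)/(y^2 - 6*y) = y - 3 - 28/y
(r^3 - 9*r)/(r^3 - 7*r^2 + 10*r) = (r^2 - 9)/(r^2 - 7*r + 10)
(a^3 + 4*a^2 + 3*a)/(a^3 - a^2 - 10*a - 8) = a*(a + 3)/(a^2 - 2*a - 8)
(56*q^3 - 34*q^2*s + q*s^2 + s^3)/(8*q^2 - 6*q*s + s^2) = 7*q + s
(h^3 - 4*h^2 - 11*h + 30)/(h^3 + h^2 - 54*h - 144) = (h^2 - 7*h + 10)/(h^2 - 2*h - 48)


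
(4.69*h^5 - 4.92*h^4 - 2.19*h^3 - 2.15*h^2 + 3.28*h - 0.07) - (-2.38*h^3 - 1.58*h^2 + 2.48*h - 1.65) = 4.69*h^5 - 4.92*h^4 + 0.19*h^3 - 0.57*h^2 + 0.8*h + 1.58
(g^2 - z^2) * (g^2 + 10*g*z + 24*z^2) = g^4 + 10*g^3*z + 23*g^2*z^2 - 10*g*z^3 - 24*z^4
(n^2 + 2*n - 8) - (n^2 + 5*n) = -3*n - 8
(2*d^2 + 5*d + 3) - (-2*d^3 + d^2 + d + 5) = 2*d^3 + d^2 + 4*d - 2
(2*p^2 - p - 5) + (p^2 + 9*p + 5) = 3*p^2 + 8*p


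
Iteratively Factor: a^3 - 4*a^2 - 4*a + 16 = (a + 2)*(a^2 - 6*a + 8) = (a - 4)*(a + 2)*(a - 2)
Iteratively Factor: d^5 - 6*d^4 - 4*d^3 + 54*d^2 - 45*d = (d - 1)*(d^4 - 5*d^3 - 9*d^2 + 45*d) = d*(d - 1)*(d^3 - 5*d^2 - 9*d + 45) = d*(d - 3)*(d - 1)*(d^2 - 2*d - 15) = d*(d - 5)*(d - 3)*(d - 1)*(d + 3)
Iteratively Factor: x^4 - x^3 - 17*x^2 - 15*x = (x + 3)*(x^3 - 4*x^2 - 5*x) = (x + 1)*(x + 3)*(x^2 - 5*x) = (x - 5)*(x + 1)*(x + 3)*(x)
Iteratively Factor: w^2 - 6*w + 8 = (w - 4)*(w - 2)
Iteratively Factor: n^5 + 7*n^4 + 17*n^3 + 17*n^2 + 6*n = (n + 1)*(n^4 + 6*n^3 + 11*n^2 + 6*n) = (n + 1)*(n + 3)*(n^3 + 3*n^2 + 2*n) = n*(n + 1)*(n + 3)*(n^2 + 3*n + 2) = n*(n + 1)*(n + 2)*(n + 3)*(n + 1)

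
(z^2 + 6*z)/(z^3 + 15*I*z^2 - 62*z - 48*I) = z*(z + 6)/(z^3 + 15*I*z^2 - 62*z - 48*I)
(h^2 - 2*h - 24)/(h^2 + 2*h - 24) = (h^2 - 2*h - 24)/(h^2 + 2*h - 24)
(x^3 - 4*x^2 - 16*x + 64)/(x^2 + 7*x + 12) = (x^2 - 8*x + 16)/(x + 3)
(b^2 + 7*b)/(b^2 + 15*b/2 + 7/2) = 2*b/(2*b + 1)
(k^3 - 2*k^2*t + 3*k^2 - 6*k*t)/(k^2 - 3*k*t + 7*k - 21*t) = k*(k^2 - 2*k*t + 3*k - 6*t)/(k^2 - 3*k*t + 7*k - 21*t)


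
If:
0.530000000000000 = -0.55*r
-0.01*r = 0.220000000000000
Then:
No Solution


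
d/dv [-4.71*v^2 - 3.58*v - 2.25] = -9.42*v - 3.58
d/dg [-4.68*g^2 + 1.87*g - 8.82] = 1.87 - 9.36*g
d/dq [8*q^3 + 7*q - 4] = 24*q^2 + 7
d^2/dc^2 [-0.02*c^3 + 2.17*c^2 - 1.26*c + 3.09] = 4.34 - 0.12*c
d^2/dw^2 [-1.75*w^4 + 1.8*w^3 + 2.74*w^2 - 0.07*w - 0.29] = -21.0*w^2 + 10.8*w + 5.48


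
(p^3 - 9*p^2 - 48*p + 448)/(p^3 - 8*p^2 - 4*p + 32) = (p^2 - p - 56)/(p^2 - 4)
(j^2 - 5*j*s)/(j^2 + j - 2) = j*(j - 5*s)/(j^2 + j - 2)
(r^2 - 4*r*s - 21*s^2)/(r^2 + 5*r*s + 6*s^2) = (r - 7*s)/(r + 2*s)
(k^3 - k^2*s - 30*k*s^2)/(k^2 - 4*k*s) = (k^2 - k*s - 30*s^2)/(k - 4*s)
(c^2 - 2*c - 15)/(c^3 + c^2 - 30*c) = (c + 3)/(c*(c + 6))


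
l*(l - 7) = l^2 - 7*l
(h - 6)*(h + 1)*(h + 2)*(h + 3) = h^4 - 25*h^2 - 60*h - 36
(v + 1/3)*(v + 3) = v^2 + 10*v/3 + 1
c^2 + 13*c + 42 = (c + 6)*(c + 7)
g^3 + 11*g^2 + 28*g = g*(g + 4)*(g + 7)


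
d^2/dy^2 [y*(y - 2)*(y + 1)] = 6*y - 2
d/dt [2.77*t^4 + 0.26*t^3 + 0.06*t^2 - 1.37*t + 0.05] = 11.08*t^3 + 0.78*t^2 + 0.12*t - 1.37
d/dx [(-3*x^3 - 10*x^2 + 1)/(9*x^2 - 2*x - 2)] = (-27*x^4 + 12*x^3 + 38*x^2 + 22*x + 2)/(81*x^4 - 36*x^3 - 32*x^2 + 8*x + 4)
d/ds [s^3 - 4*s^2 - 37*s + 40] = 3*s^2 - 8*s - 37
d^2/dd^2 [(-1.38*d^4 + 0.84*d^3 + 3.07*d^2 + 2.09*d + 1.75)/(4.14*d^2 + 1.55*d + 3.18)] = (-47.305296*d^6 - 53.13276*d^5 - 128.900556*d^4 - 94.670508*d^3 - 205.156368*d^2 - 46.746612*d + 3.817466)/(70.957944*d^6 + 79.69914*d^5 + 193.350834*d^4 + 126.160235*d^3 + 148.515858*d^2 + 47.02266*d + 32.157432)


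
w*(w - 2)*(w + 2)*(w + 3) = w^4 + 3*w^3 - 4*w^2 - 12*w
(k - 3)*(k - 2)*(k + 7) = k^3 + 2*k^2 - 29*k + 42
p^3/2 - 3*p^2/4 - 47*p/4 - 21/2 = (p/2 + 1/2)*(p - 6)*(p + 7/2)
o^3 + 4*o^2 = o^2*(o + 4)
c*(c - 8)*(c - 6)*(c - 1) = c^4 - 15*c^3 + 62*c^2 - 48*c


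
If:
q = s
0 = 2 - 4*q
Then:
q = 1/2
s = 1/2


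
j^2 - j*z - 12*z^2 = (j - 4*z)*(j + 3*z)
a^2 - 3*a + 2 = (a - 2)*(a - 1)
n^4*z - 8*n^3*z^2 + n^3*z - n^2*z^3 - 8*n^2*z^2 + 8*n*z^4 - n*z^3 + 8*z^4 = (n - 8*z)*(n - z)*(n + z)*(n*z + z)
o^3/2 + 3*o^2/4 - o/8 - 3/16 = (o/2 + 1/4)*(o - 1/2)*(o + 3/2)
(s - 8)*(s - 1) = s^2 - 9*s + 8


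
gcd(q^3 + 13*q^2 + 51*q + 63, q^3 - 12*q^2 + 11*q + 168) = q + 3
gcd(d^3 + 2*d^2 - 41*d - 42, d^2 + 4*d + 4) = 1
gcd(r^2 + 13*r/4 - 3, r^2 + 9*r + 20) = r + 4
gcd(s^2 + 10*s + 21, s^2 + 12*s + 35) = s + 7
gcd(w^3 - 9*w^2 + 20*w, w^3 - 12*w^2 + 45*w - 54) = 1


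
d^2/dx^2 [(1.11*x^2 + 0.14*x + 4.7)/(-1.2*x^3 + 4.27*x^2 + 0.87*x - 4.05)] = (-3.1968*x^6 - 1.20960000000002*x^5 - 83.86488*x^4 + 463.698746*x^3 - 591.73689*x^2 + 17.76528*x - 207.07389)/(1.728*x^9 - 18.4464*x^8 + 61.88004*x^7 - 33.611203*x^6 - 169.376229*x^5 + 186.464646*x^4 + 148.662567*x^3 - 200.91969*x^2 - 42.810525*x + 66.430125)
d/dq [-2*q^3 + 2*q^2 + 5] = 2*q*(2 - 3*q)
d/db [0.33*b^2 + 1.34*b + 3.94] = 0.66*b + 1.34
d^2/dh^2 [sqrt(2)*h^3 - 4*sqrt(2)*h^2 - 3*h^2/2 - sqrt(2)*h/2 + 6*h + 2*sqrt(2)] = 6*sqrt(2)*h - 8*sqrt(2) - 3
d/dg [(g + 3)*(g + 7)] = 2*g + 10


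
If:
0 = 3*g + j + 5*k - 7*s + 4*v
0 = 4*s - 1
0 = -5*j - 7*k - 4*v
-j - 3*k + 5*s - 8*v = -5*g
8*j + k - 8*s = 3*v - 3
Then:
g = 829/1692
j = 281/1692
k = -17/36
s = 1/4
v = 349/564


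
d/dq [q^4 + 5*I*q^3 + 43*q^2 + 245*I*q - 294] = 4*q^3 + 15*I*q^2 + 86*q + 245*I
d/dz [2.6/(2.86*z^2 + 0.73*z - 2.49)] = (-14.872*z - 1.898)/(2.86*z^2 + 0.73*z - 2.49)^2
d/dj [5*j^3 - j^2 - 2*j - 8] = 15*j^2 - 2*j - 2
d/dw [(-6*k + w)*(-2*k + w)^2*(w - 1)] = (2*k - w)*((-6*k + w)*(2*k - w) + (2*k - w)*(w - 1) + 2*(6*k - w)*(w - 1))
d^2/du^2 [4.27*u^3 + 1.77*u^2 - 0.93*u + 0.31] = 25.62*u + 3.54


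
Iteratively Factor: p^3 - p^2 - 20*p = (p - 5)*(p^2 + 4*p) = (p - 5)*(p + 4)*(p)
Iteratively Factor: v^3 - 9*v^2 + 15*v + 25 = (v - 5)*(v^2 - 4*v - 5) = (v - 5)^2*(v + 1)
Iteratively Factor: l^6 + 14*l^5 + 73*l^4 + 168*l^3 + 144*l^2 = (l + 3)*(l^5 + 11*l^4 + 40*l^3 + 48*l^2) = l*(l + 3)*(l^4 + 11*l^3 + 40*l^2 + 48*l) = l^2*(l + 3)*(l^3 + 11*l^2 + 40*l + 48) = l^2*(l + 3)*(l + 4)*(l^2 + 7*l + 12) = l^2*(l + 3)*(l + 4)^2*(l + 3)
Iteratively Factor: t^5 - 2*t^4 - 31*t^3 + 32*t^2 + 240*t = (t - 5)*(t^4 + 3*t^3 - 16*t^2 - 48*t) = (t - 5)*(t + 3)*(t^3 - 16*t) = (t - 5)*(t + 3)*(t + 4)*(t^2 - 4*t) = t*(t - 5)*(t + 3)*(t + 4)*(t - 4)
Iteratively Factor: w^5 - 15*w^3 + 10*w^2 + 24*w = (w + 4)*(w^4 - 4*w^3 + w^2 + 6*w) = (w - 3)*(w + 4)*(w^3 - w^2 - 2*w) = (w - 3)*(w + 1)*(w + 4)*(w^2 - 2*w) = (w - 3)*(w - 2)*(w + 1)*(w + 4)*(w)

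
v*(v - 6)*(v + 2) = v^3 - 4*v^2 - 12*v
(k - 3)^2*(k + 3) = k^3 - 3*k^2 - 9*k + 27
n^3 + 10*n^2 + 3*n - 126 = (n - 3)*(n + 6)*(n + 7)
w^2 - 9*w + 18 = (w - 6)*(w - 3)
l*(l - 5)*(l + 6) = l^3 + l^2 - 30*l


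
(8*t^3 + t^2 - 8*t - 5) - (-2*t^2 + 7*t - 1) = 8*t^3 + 3*t^2 - 15*t - 4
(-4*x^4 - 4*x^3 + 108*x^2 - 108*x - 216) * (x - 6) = -4*x^5 + 20*x^4 + 132*x^3 - 756*x^2 + 432*x + 1296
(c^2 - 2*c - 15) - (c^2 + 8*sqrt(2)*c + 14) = -8*sqrt(2)*c - 2*c - 29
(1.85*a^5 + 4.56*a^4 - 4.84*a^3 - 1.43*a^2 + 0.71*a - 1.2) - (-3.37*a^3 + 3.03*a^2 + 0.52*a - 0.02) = 1.85*a^5 + 4.56*a^4 - 1.47*a^3 - 4.46*a^2 + 0.19*a - 1.18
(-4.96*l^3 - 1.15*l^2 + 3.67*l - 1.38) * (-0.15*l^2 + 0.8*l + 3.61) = 0.744*l^5 - 3.7955*l^4 - 19.3761*l^3 - 1.0085*l^2 + 12.1447*l - 4.9818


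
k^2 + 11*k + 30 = (k + 5)*(k + 6)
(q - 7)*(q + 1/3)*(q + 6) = q^3 - 2*q^2/3 - 127*q/3 - 14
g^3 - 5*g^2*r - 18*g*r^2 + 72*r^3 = (g - 6*r)*(g - 3*r)*(g + 4*r)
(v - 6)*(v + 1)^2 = v^3 - 4*v^2 - 11*v - 6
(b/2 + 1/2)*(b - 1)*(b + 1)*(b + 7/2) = b^4/2 + 9*b^3/4 + 5*b^2/4 - 9*b/4 - 7/4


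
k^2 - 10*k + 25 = (k - 5)^2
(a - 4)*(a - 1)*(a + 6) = a^3 + a^2 - 26*a + 24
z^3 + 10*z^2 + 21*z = z*(z + 3)*(z + 7)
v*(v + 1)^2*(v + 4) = v^4 + 6*v^3 + 9*v^2 + 4*v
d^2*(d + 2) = d^3 + 2*d^2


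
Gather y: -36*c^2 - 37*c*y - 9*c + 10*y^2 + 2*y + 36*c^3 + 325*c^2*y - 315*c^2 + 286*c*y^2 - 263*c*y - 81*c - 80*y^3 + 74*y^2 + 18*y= 36*c^3 - 351*c^2 - 90*c - 80*y^3 + y^2*(286*c + 84) + y*(325*c^2 - 300*c + 20)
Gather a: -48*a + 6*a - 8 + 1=-42*a - 7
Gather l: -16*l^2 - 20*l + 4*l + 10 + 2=-16*l^2 - 16*l + 12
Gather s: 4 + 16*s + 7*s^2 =7*s^2 + 16*s + 4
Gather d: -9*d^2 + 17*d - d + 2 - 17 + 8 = -9*d^2 + 16*d - 7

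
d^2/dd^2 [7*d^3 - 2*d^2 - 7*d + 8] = 42*d - 4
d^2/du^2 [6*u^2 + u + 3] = 12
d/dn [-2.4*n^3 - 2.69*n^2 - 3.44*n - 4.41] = -7.2*n^2 - 5.38*n - 3.44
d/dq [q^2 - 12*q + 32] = 2*q - 12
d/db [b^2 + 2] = 2*b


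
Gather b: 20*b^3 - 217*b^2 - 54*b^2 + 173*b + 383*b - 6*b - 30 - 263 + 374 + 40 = 20*b^3 - 271*b^2 + 550*b + 121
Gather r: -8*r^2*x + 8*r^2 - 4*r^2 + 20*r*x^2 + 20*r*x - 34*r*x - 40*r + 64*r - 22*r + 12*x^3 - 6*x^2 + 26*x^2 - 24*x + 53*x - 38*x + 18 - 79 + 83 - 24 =r^2*(4 - 8*x) + r*(20*x^2 - 14*x + 2) + 12*x^3 + 20*x^2 - 9*x - 2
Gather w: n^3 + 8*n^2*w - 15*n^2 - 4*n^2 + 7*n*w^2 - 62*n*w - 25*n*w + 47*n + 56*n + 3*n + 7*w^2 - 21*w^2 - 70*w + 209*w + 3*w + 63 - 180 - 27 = n^3 - 19*n^2 + 106*n + w^2*(7*n - 14) + w*(8*n^2 - 87*n + 142) - 144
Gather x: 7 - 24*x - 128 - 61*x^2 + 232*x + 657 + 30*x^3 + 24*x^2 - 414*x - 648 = 30*x^3 - 37*x^2 - 206*x - 112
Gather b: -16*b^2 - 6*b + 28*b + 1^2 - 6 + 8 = -16*b^2 + 22*b + 3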